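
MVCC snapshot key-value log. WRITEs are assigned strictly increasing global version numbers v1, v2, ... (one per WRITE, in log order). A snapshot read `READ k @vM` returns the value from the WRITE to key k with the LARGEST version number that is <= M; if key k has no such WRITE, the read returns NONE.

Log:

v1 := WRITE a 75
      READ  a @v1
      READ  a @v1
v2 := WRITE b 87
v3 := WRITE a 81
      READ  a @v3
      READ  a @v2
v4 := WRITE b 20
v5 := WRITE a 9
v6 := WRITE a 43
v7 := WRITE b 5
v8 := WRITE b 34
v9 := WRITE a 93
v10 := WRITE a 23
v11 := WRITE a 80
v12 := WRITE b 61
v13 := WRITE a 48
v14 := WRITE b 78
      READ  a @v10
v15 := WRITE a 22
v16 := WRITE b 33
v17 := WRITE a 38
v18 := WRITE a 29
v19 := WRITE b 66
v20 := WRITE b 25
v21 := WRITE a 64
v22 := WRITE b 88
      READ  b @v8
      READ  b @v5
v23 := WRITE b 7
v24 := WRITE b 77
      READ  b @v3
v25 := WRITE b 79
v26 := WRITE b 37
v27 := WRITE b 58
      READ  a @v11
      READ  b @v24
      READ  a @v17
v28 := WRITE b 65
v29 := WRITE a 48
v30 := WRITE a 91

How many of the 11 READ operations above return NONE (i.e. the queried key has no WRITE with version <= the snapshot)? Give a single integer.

Answer: 0

Derivation:
v1: WRITE a=75  (a history now [(1, 75)])
READ a @v1: history=[(1, 75)] -> pick v1 -> 75
READ a @v1: history=[(1, 75)] -> pick v1 -> 75
v2: WRITE b=87  (b history now [(2, 87)])
v3: WRITE a=81  (a history now [(1, 75), (3, 81)])
READ a @v3: history=[(1, 75), (3, 81)] -> pick v3 -> 81
READ a @v2: history=[(1, 75), (3, 81)] -> pick v1 -> 75
v4: WRITE b=20  (b history now [(2, 87), (4, 20)])
v5: WRITE a=9  (a history now [(1, 75), (3, 81), (5, 9)])
v6: WRITE a=43  (a history now [(1, 75), (3, 81), (5, 9), (6, 43)])
v7: WRITE b=5  (b history now [(2, 87), (4, 20), (7, 5)])
v8: WRITE b=34  (b history now [(2, 87), (4, 20), (7, 5), (8, 34)])
v9: WRITE a=93  (a history now [(1, 75), (3, 81), (5, 9), (6, 43), (9, 93)])
v10: WRITE a=23  (a history now [(1, 75), (3, 81), (5, 9), (6, 43), (9, 93), (10, 23)])
v11: WRITE a=80  (a history now [(1, 75), (3, 81), (5, 9), (6, 43), (9, 93), (10, 23), (11, 80)])
v12: WRITE b=61  (b history now [(2, 87), (4, 20), (7, 5), (8, 34), (12, 61)])
v13: WRITE a=48  (a history now [(1, 75), (3, 81), (5, 9), (6, 43), (9, 93), (10, 23), (11, 80), (13, 48)])
v14: WRITE b=78  (b history now [(2, 87), (4, 20), (7, 5), (8, 34), (12, 61), (14, 78)])
READ a @v10: history=[(1, 75), (3, 81), (5, 9), (6, 43), (9, 93), (10, 23), (11, 80), (13, 48)] -> pick v10 -> 23
v15: WRITE a=22  (a history now [(1, 75), (3, 81), (5, 9), (6, 43), (9, 93), (10, 23), (11, 80), (13, 48), (15, 22)])
v16: WRITE b=33  (b history now [(2, 87), (4, 20), (7, 5), (8, 34), (12, 61), (14, 78), (16, 33)])
v17: WRITE a=38  (a history now [(1, 75), (3, 81), (5, 9), (6, 43), (9, 93), (10, 23), (11, 80), (13, 48), (15, 22), (17, 38)])
v18: WRITE a=29  (a history now [(1, 75), (3, 81), (5, 9), (6, 43), (9, 93), (10, 23), (11, 80), (13, 48), (15, 22), (17, 38), (18, 29)])
v19: WRITE b=66  (b history now [(2, 87), (4, 20), (7, 5), (8, 34), (12, 61), (14, 78), (16, 33), (19, 66)])
v20: WRITE b=25  (b history now [(2, 87), (4, 20), (7, 5), (8, 34), (12, 61), (14, 78), (16, 33), (19, 66), (20, 25)])
v21: WRITE a=64  (a history now [(1, 75), (3, 81), (5, 9), (6, 43), (9, 93), (10, 23), (11, 80), (13, 48), (15, 22), (17, 38), (18, 29), (21, 64)])
v22: WRITE b=88  (b history now [(2, 87), (4, 20), (7, 5), (8, 34), (12, 61), (14, 78), (16, 33), (19, 66), (20, 25), (22, 88)])
READ b @v8: history=[(2, 87), (4, 20), (7, 5), (8, 34), (12, 61), (14, 78), (16, 33), (19, 66), (20, 25), (22, 88)] -> pick v8 -> 34
READ b @v5: history=[(2, 87), (4, 20), (7, 5), (8, 34), (12, 61), (14, 78), (16, 33), (19, 66), (20, 25), (22, 88)] -> pick v4 -> 20
v23: WRITE b=7  (b history now [(2, 87), (4, 20), (7, 5), (8, 34), (12, 61), (14, 78), (16, 33), (19, 66), (20, 25), (22, 88), (23, 7)])
v24: WRITE b=77  (b history now [(2, 87), (4, 20), (7, 5), (8, 34), (12, 61), (14, 78), (16, 33), (19, 66), (20, 25), (22, 88), (23, 7), (24, 77)])
READ b @v3: history=[(2, 87), (4, 20), (7, 5), (8, 34), (12, 61), (14, 78), (16, 33), (19, 66), (20, 25), (22, 88), (23, 7), (24, 77)] -> pick v2 -> 87
v25: WRITE b=79  (b history now [(2, 87), (4, 20), (7, 5), (8, 34), (12, 61), (14, 78), (16, 33), (19, 66), (20, 25), (22, 88), (23, 7), (24, 77), (25, 79)])
v26: WRITE b=37  (b history now [(2, 87), (4, 20), (7, 5), (8, 34), (12, 61), (14, 78), (16, 33), (19, 66), (20, 25), (22, 88), (23, 7), (24, 77), (25, 79), (26, 37)])
v27: WRITE b=58  (b history now [(2, 87), (4, 20), (7, 5), (8, 34), (12, 61), (14, 78), (16, 33), (19, 66), (20, 25), (22, 88), (23, 7), (24, 77), (25, 79), (26, 37), (27, 58)])
READ a @v11: history=[(1, 75), (3, 81), (5, 9), (6, 43), (9, 93), (10, 23), (11, 80), (13, 48), (15, 22), (17, 38), (18, 29), (21, 64)] -> pick v11 -> 80
READ b @v24: history=[(2, 87), (4, 20), (7, 5), (8, 34), (12, 61), (14, 78), (16, 33), (19, 66), (20, 25), (22, 88), (23, 7), (24, 77), (25, 79), (26, 37), (27, 58)] -> pick v24 -> 77
READ a @v17: history=[(1, 75), (3, 81), (5, 9), (6, 43), (9, 93), (10, 23), (11, 80), (13, 48), (15, 22), (17, 38), (18, 29), (21, 64)] -> pick v17 -> 38
v28: WRITE b=65  (b history now [(2, 87), (4, 20), (7, 5), (8, 34), (12, 61), (14, 78), (16, 33), (19, 66), (20, 25), (22, 88), (23, 7), (24, 77), (25, 79), (26, 37), (27, 58), (28, 65)])
v29: WRITE a=48  (a history now [(1, 75), (3, 81), (5, 9), (6, 43), (9, 93), (10, 23), (11, 80), (13, 48), (15, 22), (17, 38), (18, 29), (21, 64), (29, 48)])
v30: WRITE a=91  (a history now [(1, 75), (3, 81), (5, 9), (6, 43), (9, 93), (10, 23), (11, 80), (13, 48), (15, 22), (17, 38), (18, 29), (21, 64), (29, 48), (30, 91)])
Read results in order: ['75', '75', '81', '75', '23', '34', '20', '87', '80', '77', '38']
NONE count = 0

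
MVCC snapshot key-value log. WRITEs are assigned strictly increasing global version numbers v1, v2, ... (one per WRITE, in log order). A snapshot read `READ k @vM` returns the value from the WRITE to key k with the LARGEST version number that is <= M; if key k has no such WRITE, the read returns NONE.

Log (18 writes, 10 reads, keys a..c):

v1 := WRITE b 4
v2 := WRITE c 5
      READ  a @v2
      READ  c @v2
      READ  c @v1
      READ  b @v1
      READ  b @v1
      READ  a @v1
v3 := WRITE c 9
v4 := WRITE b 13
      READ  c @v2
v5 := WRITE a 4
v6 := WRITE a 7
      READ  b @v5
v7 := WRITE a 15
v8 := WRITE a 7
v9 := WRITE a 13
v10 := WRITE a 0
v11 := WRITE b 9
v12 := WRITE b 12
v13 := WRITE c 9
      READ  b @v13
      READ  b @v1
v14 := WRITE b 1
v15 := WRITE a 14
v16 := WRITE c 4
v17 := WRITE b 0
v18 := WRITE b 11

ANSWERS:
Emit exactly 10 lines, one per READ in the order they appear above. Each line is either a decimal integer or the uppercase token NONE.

v1: WRITE b=4  (b history now [(1, 4)])
v2: WRITE c=5  (c history now [(2, 5)])
READ a @v2: history=[] -> no version <= 2 -> NONE
READ c @v2: history=[(2, 5)] -> pick v2 -> 5
READ c @v1: history=[(2, 5)] -> no version <= 1 -> NONE
READ b @v1: history=[(1, 4)] -> pick v1 -> 4
READ b @v1: history=[(1, 4)] -> pick v1 -> 4
READ a @v1: history=[] -> no version <= 1 -> NONE
v3: WRITE c=9  (c history now [(2, 5), (3, 9)])
v4: WRITE b=13  (b history now [(1, 4), (4, 13)])
READ c @v2: history=[(2, 5), (3, 9)] -> pick v2 -> 5
v5: WRITE a=4  (a history now [(5, 4)])
v6: WRITE a=7  (a history now [(5, 4), (6, 7)])
READ b @v5: history=[(1, 4), (4, 13)] -> pick v4 -> 13
v7: WRITE a=15  (a history now [(5, 4), (6, 7), (7, 15)])
v8: WRITE a=7  (a history now [(5, 4), (6, 7), (7, 15), (8, 7)])
v9: WRITE a=13  (a history now [(5, 4), (6, 7), (7, 15), (8, 7), (9, 13)])
v10: WRITE a=0  (a history now [(5, 4), (6, 7), (7, 15), (8, 7), (9, 13), (10, 0)])
v11: WRITE b=9  (b history now [(1, 4), (4, 13), (11, 9)])
v12: WRITE b=12  (b history now [(1, 4), (4, 13), (11, 9), (12, 12)])
v13: WRITE c=9  (c history now [(2, 5), (3, 9), (13, 9)])
READ b @v13: history=[(1, 4), (4, 13), (11, 9), (12, 12)] -> pick v12 -> 12
READ b @v1: history=[(1, 4), (4, 13), (11, 9), (12, 12)] -> pick v1 -> 4
v14: WRITE b=1  (b history now [(1, 4), (4, 13), (11, 9), (12, 12), (14, 1)])
v15: WRITE a=14  (a history now [(5, 4), (6, 7), (7, 15), (8, 7), (9, 13), (10, 0), (15, 14)])
v16: WRITE c=4  (c history now [(2, 5), (3, 9), (13, 9), (16, 4)])
v17: WRITE b=0  (b history now [(1, 4), (4, 13), (11, 9), (12, 12), (14, 1), (17, 0)])
v18: WRITE b=11  (b history now [(1, 4), (4, 13), (11, 9), (12, 12), (14, 1), (17, 0), (18, 11)])

Answer: NONE
5
NONE
4
4
NONE
5
13
12
4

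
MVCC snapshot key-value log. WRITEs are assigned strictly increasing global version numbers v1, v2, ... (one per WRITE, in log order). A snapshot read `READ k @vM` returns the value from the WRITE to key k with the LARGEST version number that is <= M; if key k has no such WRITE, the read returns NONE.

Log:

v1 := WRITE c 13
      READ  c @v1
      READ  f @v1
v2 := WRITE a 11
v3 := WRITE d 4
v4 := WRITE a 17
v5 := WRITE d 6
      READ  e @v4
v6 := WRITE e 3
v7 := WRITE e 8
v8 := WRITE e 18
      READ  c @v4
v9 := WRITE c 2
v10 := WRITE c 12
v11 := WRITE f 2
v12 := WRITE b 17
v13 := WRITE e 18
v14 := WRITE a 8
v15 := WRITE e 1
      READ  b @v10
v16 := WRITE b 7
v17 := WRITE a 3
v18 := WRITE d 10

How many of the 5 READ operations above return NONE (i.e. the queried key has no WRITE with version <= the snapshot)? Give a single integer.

v1: WRITE c=13  (c history now [(1, 13)])
READ c @v1: history=[(1, 13)] -> pick v1 -> 13
READ f @v1: history=[] -> no version <= 1 -> NONE
v2: WRITE a=11  (a history now [(2, 11)])
v3: WRITE d=4  (d history now [(3, 4)])
v4: WRITE a=17  (a history now [(2, 11), (4, 17)])
v5: WRITE d=6  (d history now [(3, 4), (5, 6)])
READ e @v4: history=[] -> no version <= 4 -> NONE
v6: WRITE e=3  (e history now [(6, 3)])
v7: WRITE e=8  (e history now [(6, 3), (7, 8)])
v8: WRITE e=18  (e history now [(6, 3), (7, 8), (8, 18)])
READ c @v4: history=[(1, 13)] -> pick v1 -> 13
v9: WRITE c=2  (c history now [(1, 13), (9, 2)])
v10: WRITE c=12  (c history now [(1, 13), (9, 2), (10, 12)])
v11: WRITE f=2  (f history now [(11, 2)])
v12: WRITE b=17  (b history now [(12, 17)])
v13: WRITE e=18  (e history now [(6, 3), (7, 8), (8, 18), (13, 18)])
v14: WRITE a=8  (a history now [(2, 11), (4, 17), (14, 8)])
v15: WRITE e=1  (e history now [(6, 3), (7, 8), (8, 18), (13, 18), (15, 1)])
READ b @v10: history=[(12, 17)] -> no version <= 10 -> NONE
v16: WRITE b=7  (b history now [(12, 17), (16, 7)])
v17: WRITE a=3  (a history now [(2, 11), (4, 17), (14, 8), (17, 3)])
v18: WRITE d=10  (d history now [(3, 4), (5, 6), (18, 10)])
Read results in order: ['13', 'NONE', 'NONE', '13', 'NONE']
NONE count = 3

Answer: 3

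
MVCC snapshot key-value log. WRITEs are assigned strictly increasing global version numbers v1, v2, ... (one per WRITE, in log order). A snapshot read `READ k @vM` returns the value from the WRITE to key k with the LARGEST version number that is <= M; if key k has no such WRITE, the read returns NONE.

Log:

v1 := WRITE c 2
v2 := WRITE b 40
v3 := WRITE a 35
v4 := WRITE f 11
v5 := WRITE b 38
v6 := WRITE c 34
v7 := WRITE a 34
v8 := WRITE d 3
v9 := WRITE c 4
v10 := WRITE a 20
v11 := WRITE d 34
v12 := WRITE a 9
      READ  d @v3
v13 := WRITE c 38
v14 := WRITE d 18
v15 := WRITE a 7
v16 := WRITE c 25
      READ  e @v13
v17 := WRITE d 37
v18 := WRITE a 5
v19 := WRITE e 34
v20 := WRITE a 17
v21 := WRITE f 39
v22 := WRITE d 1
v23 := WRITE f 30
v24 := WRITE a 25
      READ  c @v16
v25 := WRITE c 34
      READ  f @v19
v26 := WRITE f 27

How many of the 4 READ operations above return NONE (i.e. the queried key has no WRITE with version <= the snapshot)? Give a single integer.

Answer: 2

Derivation:
v1: WRITE c=2  (c history now [(1, 2)])
v2: WRITE b=40  (b history now [(2, 40)])
v3: WRITE a=35  (a history now [(3, 35)])
v4: WRITE f=11  (f history now [(4, 11)])
v5: WRITE b=38  (b history now [(2, 40), (5, 38)])
v6: WRITE c=34  (c history now [(1, 2), (6, 34)])
v7: WRITE a=34  (a history now [(3, 35), (7, 34)])
v8: WRITE d=3  (d history now [(8, 3)])
v9: WRITE c=4  (c history now [(1, 2), (6, 34), (9, 4)])
v10: WRITE a=20  (a history now [(3, 35), (7, 34), (10, 20)])
v11: WRITE d=34  (d history now [(8, 3), (11, 34)])
v12: WRITE a=9  (a history now [(3, 35), (7, 34), (10, 20), (12, 9)])
READ d @v3: history=[(8, 3), (11, 34)] -> no version <= 3 -> NONE
v13: WRITE c=38  (c history now [(1, 2), (6, 34), (9, 4), (13, 38)])
v14: WRITE d=18  (d history now [(8, 3), (11, 34), (14, 18)])
v15: WRITE a=7  (a history now [(3, 35), (7, 34), (10, 20), (12, 9), (15, 7)])
v16: WRITE c=25  (c history now [(1, 2), (6, 34), (9, 4), (13, 38), (16, 25)])
READ e @v13: history=[] -> no version <= 13 -> NONE
v17: WRITE d=37  (d history now [(8, 3), (11, 34), (14, 18), (17, 37)])
v18: WRITE a=5  (a history now [(3, 35), (7, 34), (10, 20), (12, 9), (15, 7), (18, 5)])
v19: WRITE e=34  (e history now [(19, 34)])
v20: WRITE a=17  (a history now [(3, 35), (7, 34), (10, 20), (12, 9), (15, 7), (18, 5), (20, 17)])
v21: WRITE f=39  (f history now [(4, 11), (21, 39)])
v22: WRITE d=1  (d history now [(8, 3), (11, 34), (14, 18), (17, 37), (22, 1)])
v23: WRITE f=30  (f history now [(4, 11), (21, 39), (23, 30)])
v24: WRITE a=25  (a history now [(3, 35), (7, 34), (10, 20), (12, 9), (15, 7), (18, 5), (20, 17), (24, 25)])
READ c @v16: history=[(1, 2), (6, 34), (9, 4), (13, 38), (16, 25)] -> pick v16 -> 25
v25: WRITE c=34  (c history now [(1, 2), (6, 34), (9, 4), (13, 38), (16, 25), (25, 34)])
READ f @v19: history=[(4, 11), (21, 39), (23, 30)] -> pick v4 -> 11
v26: WRITE f=27  (f history now [(4, 11), (21, 39), (23, 30), (26, 27)])
Read results in order: ['NONE', 'NONE', '25', '11']
NONE count = 2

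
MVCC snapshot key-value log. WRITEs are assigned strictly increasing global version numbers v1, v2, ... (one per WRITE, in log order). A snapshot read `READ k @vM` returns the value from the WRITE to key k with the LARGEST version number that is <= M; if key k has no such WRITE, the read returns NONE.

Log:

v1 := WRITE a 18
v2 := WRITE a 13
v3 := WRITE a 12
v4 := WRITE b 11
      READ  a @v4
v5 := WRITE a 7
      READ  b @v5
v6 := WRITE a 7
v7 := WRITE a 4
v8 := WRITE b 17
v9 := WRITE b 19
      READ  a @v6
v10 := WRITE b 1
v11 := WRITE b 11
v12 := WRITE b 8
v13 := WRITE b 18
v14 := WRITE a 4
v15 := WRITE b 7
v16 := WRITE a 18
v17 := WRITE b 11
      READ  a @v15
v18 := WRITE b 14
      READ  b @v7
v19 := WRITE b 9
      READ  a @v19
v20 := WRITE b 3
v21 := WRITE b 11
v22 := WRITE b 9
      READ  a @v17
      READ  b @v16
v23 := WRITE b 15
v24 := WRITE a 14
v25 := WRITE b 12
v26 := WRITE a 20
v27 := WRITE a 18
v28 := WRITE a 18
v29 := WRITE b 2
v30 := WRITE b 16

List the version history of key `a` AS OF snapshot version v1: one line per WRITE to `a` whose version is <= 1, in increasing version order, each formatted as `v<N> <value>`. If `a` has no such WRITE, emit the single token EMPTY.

Answer: v1 18

Derivation:
Scan writes for key=a with version <= 1:
  v1 WRITE a 18 -> keep
  v2 WRITE a 13 -> drop (> snap)
  v3 WRITE a 12 -> drop (> snap)
  v4 WRITE b 11 -> skip
  v5 WRITE a 7 -> drop (> snap)
  v6 WRITE a 7 -> drop (> snap)
  v7 WRITE a 4 -> drop (> snap)
  v8 WRITE b 17 -> skip
  v9 WRITE b 19 -> skip
  v10 WRITE b 1 -> skip
  v11 WRITE b 11 -> skip
  v12 WRITE b 8 -> skip
  v13 WRITE b 18 -> skip
  v14 WRITE a 4 -> drop (> snap)
  v15 WRITE b 7 -> skip
  v16 WRITE a 18 -> drop (> snap)
  v17 WRITE b 11 -> skip
  v18 WRITE b 14 -> skip
  v19 WRITE b 9 -> skip
  v20 WRITE b 3 -> skip
  v21 WRITE b 11 -> skip
  v22 WRITE b 9 -> skip
  v23 WRITE b 15 -> skip
  v24 WRITE a 14 -> drop (> snap)
  v25 WRITE b 12 -> skip
  v26 WRITE a 20 -> drop (> snap)
  v27 WRITE a 18 -> drop (> snap)
  v28 WRITE a 18 -> drop (> snap)
  v29 WRITE b 2 -> skip
  v30 WRITE b 16 -> skip
Collected: [(1, 18)]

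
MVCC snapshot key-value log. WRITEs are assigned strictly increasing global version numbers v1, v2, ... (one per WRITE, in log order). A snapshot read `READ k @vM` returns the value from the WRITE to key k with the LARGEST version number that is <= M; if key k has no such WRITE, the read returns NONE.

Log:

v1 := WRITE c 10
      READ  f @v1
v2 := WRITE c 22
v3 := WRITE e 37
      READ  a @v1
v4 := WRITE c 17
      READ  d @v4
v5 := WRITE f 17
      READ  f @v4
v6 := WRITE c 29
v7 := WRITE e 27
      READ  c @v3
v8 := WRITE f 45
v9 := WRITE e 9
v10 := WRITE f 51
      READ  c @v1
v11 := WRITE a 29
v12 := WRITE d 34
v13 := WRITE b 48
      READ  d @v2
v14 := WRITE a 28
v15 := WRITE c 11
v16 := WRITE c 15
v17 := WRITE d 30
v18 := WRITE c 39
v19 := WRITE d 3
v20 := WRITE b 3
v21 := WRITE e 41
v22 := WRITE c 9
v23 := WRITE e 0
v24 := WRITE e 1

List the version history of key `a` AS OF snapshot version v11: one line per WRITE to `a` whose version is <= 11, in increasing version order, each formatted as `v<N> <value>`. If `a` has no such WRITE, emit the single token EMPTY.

Scan writes for key=a with version <= 11:
  v1 WRITE c 10 -> skip
  v2 WRITE c 22 -> skip
  v3 WRITE e 37 -> skip
  v4 WRITE c 17 -> skip
  v5 WRITE f 17 -> skip
  v6 WRITE c 29 -> skip
  v7 WRITE e 27 -> skip
  v8 WRITE f 45 -> skip
  v9 WRITE e 9 -> skip
  v10 WRITE f 51 -> skip
  v11 WRITE a 29 -> keep
  v12 WRITE d 34 -> skip
  v13 WRITE b 48 -> skip
  v14 WRITE a 28 -> drop (> snap)
  v15 WRITE c 11 -> skip
  v16 WRITE c 15 -> skip
  v17 WRITE d 30 -> skip
  v18 WRITE c 39 -> skip
  v19 WRITE d 3 -> skip
  v20 WRITE b 3 -> skip
  v21 WRITE e 41 -> skip
  v22 WRITE c 9 -> skip
  v23 WRITE e 0 -> skip
  v24 WRITE e 1 -> skip
Collected: [(11, 29)]

Answer: v11 29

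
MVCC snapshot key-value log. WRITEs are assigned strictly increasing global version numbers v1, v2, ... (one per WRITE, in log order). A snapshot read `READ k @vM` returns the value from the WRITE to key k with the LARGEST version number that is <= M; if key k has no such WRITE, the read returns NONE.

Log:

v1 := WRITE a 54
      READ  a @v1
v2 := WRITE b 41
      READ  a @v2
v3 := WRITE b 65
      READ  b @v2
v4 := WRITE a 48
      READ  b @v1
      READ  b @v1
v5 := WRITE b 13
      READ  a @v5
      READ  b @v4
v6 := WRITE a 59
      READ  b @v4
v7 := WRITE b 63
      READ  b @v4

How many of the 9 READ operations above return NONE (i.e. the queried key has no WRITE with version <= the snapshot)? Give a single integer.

v1: WRITE a=54  (a history now [(1, 54)])
READ a @v1: history=[(1, 54)] -> pick v1 -> 54
v2: WRITE b=41  (b history now [(2, 41)])
READ a @v2: history=[(1, 54)] -> pick v1 -> 54
v3: WRITE b=65  (b history now [(2, 41), (3, 65)])
READ b @v2: history=[(2, 41), (3, 65)] -> pick v2 -> 41
v4: WRITE a=48  (a history now [(1, 54), (4, 48)])
READ b @v1: history=[(2, 41), (3, 65)] -> no version <= 1 -> NONE
READ b @v1: history=[(2, 41), (3, 65)] -> no version <= 1 -> NONE
v5: WRITE b=13  (b history now [(2, 41), (3, 65), (5, 13)])
READ a @v5: history=[(1, 54), (4, 48)] -> pick v4 -> 48
READ b @v4: history=[(2, 41), (3, 65), (5, 13)] -> pick v3 -> 65
v6: WRITE a=59  (a history now [(1, 54), (4, 48), (6, 59)])
READ b @v4: history=[(2, 41), (3, 65), (5, 13)] -> pick v3 -> 65
v7: WRITE b=63  (b history now [(2, 41), (3, 65), (5, 13), (7, 63)])
READ b @v4: history=[(2, 41), (3, 65), (5, 13), (7, 63)] -> pick v3 -> 65
Read results in order: ['54', '54', '41', 'NONE', 'NONE', '48', '65', '65', '65']
NONE count = 2

Answer: 2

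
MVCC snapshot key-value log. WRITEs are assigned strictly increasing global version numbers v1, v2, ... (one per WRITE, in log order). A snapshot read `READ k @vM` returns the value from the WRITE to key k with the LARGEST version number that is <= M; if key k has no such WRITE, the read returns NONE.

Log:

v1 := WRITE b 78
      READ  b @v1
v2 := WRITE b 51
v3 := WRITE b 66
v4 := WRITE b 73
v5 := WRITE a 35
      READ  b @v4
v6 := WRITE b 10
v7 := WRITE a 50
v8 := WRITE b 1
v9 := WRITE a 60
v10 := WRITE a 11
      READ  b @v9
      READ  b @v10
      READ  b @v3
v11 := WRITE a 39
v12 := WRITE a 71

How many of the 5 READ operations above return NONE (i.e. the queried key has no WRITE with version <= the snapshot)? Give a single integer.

Answer: 0

Derivation:
v1: WRITE b=78  (b history now [(1, 78)])
READ b @v1: history=[(1, 78)] -> pick v1 -> 78
v2: WRITE b=51  (b history now [(1, 78), (2, 51)])
v3: WRITE b=66  (b history now [(1, 78), (2, 51), (3, 66)])
v4: WRITE b=73  (b history now [(1, 78), (2, 51), (3, 66), (4, 73)])
v5: WRITE a=35  (a history now [(5, 35)])
READ b @v4: history=[(1, 78), (2, 51), (3, 66), (4, 73)] -> pick v4 -> 73
v6: WRITE b=10  (b history now [(1, 78), (2, 51), (3, 66), (4, 73), (6, 10)])
v7: WRITE a=50  (a history now [(5, 35), (7, 50)])
v8: WRITE b=1  (b history now [(1, 78), (2, 51), (3, 66), (4, 73), (6, 10), (8, 1)])
v9: WRITE a=60  (a history now [(5, 35), (7, 50), (9, 60)])
v10: WRITE a=11  (a history now [(5, 35), (7, 50), (9, 60), (10, 11)])
READ b @v9: history=[(1, 78), (2, 51), (3, 66), (4, 73), (6, 10), (8, 1)] -> pick v8 -> 1
READ b @v10: history=[(1, 78), (2, 51), (3, 66), (4, 73), (6, 10), (8, 1)] -> pick v8 -> 1
READ b @v3: history=[(1, 78), (2, 51), (3, 66), (4, 73), (6, 10), (8, 1)] -> pick v3 -> 66
v11: WRITE a=39  (a history now [(5, 35), (7, 50), (9, 60), (10, 11), (11, 39)])
v12: WRITE a=71  (a history now [(5, 35), (7, 50), (9, 60), (10, 11), (11, 39), (12, 71)])
Read results in order: ['78', '73', '1', '1', '66']
NONE count = 0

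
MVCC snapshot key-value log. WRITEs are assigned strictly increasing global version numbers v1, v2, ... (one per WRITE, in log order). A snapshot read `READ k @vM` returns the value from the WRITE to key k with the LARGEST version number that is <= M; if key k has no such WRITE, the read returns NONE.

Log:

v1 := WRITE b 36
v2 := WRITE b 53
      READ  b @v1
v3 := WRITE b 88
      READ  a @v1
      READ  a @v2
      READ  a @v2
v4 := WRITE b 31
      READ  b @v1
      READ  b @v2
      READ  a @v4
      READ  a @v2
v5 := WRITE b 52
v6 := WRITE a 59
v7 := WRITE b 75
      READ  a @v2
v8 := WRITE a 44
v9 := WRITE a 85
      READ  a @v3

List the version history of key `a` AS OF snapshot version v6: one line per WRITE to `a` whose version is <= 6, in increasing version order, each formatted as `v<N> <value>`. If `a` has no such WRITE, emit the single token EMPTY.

Answer: v6 59

Derivation:
Scan writes for key=a with version <= 6:
  v1 WRITE b 36 -> skip
  v2 WRITE b 53 -> skip
  v3 WRITE b 88 -> skip
  v4 WRITE b 31 -> skip
  v5 WRITE b 52 -> skip
  v6 WRITE a 59 -> keep
  v7 WRITE b 75 -> skip
  v8 WRITE a 44 -> drop (> snap)
  v9 WRITE a 85 -> drop (> snap)
Collected: [(6, 59)]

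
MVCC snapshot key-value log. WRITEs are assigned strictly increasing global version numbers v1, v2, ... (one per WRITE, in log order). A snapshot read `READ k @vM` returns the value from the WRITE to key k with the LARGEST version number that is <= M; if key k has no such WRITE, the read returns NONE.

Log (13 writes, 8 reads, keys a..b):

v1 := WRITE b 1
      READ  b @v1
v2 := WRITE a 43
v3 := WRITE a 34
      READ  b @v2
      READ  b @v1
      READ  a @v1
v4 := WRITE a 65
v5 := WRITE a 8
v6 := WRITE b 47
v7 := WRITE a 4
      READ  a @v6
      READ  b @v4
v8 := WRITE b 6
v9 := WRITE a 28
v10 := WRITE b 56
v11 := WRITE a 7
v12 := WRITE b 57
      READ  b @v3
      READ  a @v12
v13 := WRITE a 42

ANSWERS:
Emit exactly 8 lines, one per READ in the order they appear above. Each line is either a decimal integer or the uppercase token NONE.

v1: WRITE b=1  (b history now [(1, 1)])
READ b @v1: history=[(1, 1)] -> pick v1 -> 1
v2: WRITE a=43  (a history now [(2, 43)])
v3: WRITE a=34  (a history now [(2, 43), (3, 34)])
READ b @v2: history=[(1, 1)] -> pick v1 -> 1
READ b @v1: history=[(1, 1)] -> pick v1 -> 1
READ a @v1: history=[(2, 43), (3, 34)] -> no version <= 1 -> NONE
v4: WRITE a=65  (a history now [(2, 43), (3, 34), (4, 65)])
v5: WRITE a=8  (a history now [(2, 43), (3, 34), (4, 65), (5, 8)])
v6: WRITE b=47  (b history now [(1, 1), (6, 47)])
v7: WRITE a=4  (a history now [(2, 43), (3, 34), (4, 65), (5, 8), (7, 4)])
READ a @v6: history=[(2, 43), (3, 34), (4, 65), (5, 8), (7, 4)] -> pick v5 -> 8
READ b @v4: history=[(1, 1), (6, 47)] -> pick v1 -> 1
v8: WRITE b=6  (b history now [(1, 1), (6, 47), (8, 6)])
v9: WRITE a=28  (a history now [(2, 43), (3, 34), (4, 65), (5, 8), (7, 4), (9, 28)])
v10: WRITE b=56  (b history now [(1, 1), (6, 47), (8, 6), (10, 56)])
v11: WRITE a=7  (a history now [(2, 43), (3, 34), (4, 65), (5, 8), (7, 4), (9, 28), (11, 7)])
v12: WRITE b=57  (b history now [(1, 1), (6, 47), (8, 6), (10, 56), (12, 57)])
READ b @v3: history=[(1, 1), (6, 47), (8, 6), (10, 56), (12, 57)] -> pick v1 -> 1
READ a @v12: history=[(2, 43), (3, 34), (4, 65), (5, 8), (7, 4), (9, 28), (11, 7)] -> pick v11 -> 7
v13: WRITE a=42  (a history now [(2, 43), (3, 34), (4, 65), (5, 8), (7, 4), (9, 28), (11, 7), (13, 42)])

Answer: 1
1
1
NONE
8
1
1
7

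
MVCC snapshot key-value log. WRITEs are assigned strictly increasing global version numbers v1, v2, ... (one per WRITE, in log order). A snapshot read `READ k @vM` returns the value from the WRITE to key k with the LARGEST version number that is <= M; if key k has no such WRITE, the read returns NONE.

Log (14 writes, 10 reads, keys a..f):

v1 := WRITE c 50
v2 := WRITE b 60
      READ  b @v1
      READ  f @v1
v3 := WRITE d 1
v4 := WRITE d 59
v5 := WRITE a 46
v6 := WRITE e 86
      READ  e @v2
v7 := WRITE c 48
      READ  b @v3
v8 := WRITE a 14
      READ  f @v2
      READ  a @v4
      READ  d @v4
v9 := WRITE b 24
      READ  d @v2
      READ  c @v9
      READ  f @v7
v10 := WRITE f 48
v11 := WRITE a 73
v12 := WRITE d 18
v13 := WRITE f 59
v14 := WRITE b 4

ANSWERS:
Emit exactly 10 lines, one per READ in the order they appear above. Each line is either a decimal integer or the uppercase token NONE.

v1: WRITE c=50  (c history now [(1, 50)])
v2: WRITE b=60  (b history now [(2, 60)])
READ b @v1: history=[(2, 60)] -> no version <= 1 -> NONE
READ f @v1: history=[] -> no version <= 1 -> NONE
v3: WRITE d=1  (d history now [(3, 1)])
v4: WRITE d=59  (d history now [(3, 1), (4, 59)])
v5: WRITE a=46  (a history now [(5, 46)])
v6: WRITE e=86  (e history now [(6, 86)])
READ e @v2: history=[(6, 86)] -> no version <= 2 -> NONE
v7: WRITE c=48  (c history now [(1, 50), (7, 48)])
READ b @v3: history=[(2, 60)] -> pick v2 -> 60
v8: WRITE a=14  (a history now [(5, 46), (8, 14)])
READ f @v2: history=[] -> no version <= 2 -> NONE
READ a @v4: history=[(5, 46), (8, 14)] -> no version <= 4 -> NONE
READ d @v4: history=[(3, 1), (4, 59)] -> pick v4 -> 59
v9: WRITE b=24  (b history now [(2, 60), (9, 24)])
READ d @v2: history=[(3, 1), (4, 59)] -> no version <= 2 -> NONE
READ c @v9: history=[(1, 50), (7, 48)] -> pick v7 -> 48
READ f @v7: history=[] -> no version <= 7 -> NONE
v10: WRITE f=48  (f history now [(10, 48)])
v11: WRITE a=73  (a history now [(5, 46), (8, 14), (11, 73)])
v12: WRITE d=18  (d history now [(3, 1), (4, 59), (12, 18)])
v13: WRITE f=59  (f history now [(10, 48), (13, 59)])
v14: WRITE b=4  (b history now [(2, 60), (9, 24), (14, 4)])

Answer: NONE
NONE
NONE
60
NONE
NONE
59
NONE
48
NONE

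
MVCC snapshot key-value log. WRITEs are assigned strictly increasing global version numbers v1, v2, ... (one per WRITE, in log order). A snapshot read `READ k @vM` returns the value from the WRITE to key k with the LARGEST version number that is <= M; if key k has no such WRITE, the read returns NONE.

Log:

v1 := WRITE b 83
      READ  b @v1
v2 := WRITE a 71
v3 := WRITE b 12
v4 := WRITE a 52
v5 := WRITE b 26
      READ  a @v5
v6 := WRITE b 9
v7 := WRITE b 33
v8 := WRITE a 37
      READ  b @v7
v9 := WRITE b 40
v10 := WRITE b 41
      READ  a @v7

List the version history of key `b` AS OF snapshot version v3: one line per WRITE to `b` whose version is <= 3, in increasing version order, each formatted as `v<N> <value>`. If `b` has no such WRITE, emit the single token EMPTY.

Scan writes for key=b with version <= 3:
  v1 WRITE b 83 -> keep
  v2 WRITE a 71 -> skip
  v3 WRITE b 12 -> keep
  v4 WRITE a 52 -> skip
  v5 WRITE b 26 -> drop (> snap)
  v6 WRITE b 9 -> drop (> snap)
  v7 WRITE b 33 -> drop (> snap)
  v8 WRITE a 37 -> skip
  v9 WRITE b 40 -> drop (> snap)
  v10 WRITE b 41 -> drop (> snap)
Collected: [(1, 83), (3, 12)]

Answer: v1 83
v3 12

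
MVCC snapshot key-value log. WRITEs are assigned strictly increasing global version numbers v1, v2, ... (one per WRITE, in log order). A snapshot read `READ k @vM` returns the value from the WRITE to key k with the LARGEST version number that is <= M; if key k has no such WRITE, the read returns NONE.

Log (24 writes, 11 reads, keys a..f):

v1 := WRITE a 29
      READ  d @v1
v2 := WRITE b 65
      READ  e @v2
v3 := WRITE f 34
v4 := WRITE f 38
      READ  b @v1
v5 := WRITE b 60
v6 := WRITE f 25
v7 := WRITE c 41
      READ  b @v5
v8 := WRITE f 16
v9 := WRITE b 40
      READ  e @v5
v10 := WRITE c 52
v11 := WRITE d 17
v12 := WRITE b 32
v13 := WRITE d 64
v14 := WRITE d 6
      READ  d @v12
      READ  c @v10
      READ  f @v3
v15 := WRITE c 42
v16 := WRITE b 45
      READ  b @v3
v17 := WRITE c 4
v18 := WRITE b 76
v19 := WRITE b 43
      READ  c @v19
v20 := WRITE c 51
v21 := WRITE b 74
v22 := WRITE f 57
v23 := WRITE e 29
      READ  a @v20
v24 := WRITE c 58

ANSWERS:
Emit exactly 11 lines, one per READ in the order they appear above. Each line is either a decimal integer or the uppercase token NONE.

v1: WRITE a=29  (a history now [(1, 29)])
READ d @v1: history=[] -> no version <= 1 -> NONE
v2: WRITE b=65  (b history now [(2, 65)])
READ e @v2: history=[] -> no version <= 2 -> NONE
v3: WRITE f=34  (f history now [(3, 34)])
v4: WRITE f=38  (f history now [(3, 34), (4, 38)])
READ b @v1: history=[(2, 65)] -> no version <= 1 -> NONE
v5: WRITE b=60  (b history now [(2, 65), (5, 60)])
v6: WRITE f=25  (f history now [(3, 34), (4, 38), (6, 25)])
v7: WRITE c=41  (c history now [(7, 41)])
READ b @v5: history=[(2, 65), (5, 60)] -> pick v5 -> 60
v8: WRITE f=16  (f history now [(3, 34), (4, 38), (6, 25), (8, 16)])
v9: WRITE b=40  (b history now [(2, 65), (5, 60), (9, 40)])
READ e @v5: history=[] -> no version <= 5 -> NONE
v10: WRITE c=52  (c history now [(7, 41), (10, 52)])
v11: WRITE d=17  (d history now [(11, 17)])
v12: WRITE b=32  (b history now [(2, 65), (5, 60), (9, 40), (12, 32)])
v13: WRITE d=64  (d history now [(11, 17), (13, 64)])
v14: WRITE d=6  (d history now [(11, 17), (13, 64), (14, 6)])
READ d @v12: history=[(11, 17), (13, 64), (14, 6)] -> pick v11 -> 17
READ c @v10: history=[(7, 41), (10, 52)] -> pick v10 -> 52
READ f @v3: history=[(3, 34), (4, 38), (6, 25), (8, 16)] -> pick v3 -> 34
v15: WRITE c=42  (c history now [(7, 41), (10, 52), (15, 42)])
v16: WRITE b=45  (b history now [(2, 65), (5, 60), (9, 40), (12, 32), (16, 45)])
READ b @v3: history=[(2, 65), (5, 60), (9, 40), (12, 32), (16, 45)] -> pick v2 -> 65
v17: WRITE c=4  (c history now [(7, 41), (10, 52), (15, 42), (17, 4)])
v18: WRITE b=76  (b history now [(2, 65), (5, 60), (9, 40), (12, 32), (16, 45), (18, 76)])
v19: WRITE b=43  (b history now [(2, 65), (5, 60), (9, 40), (12, 32), (16, 45), (18, 76), (19, 43)])
READ c @v19: history=[(7, 41), (10, 52), (15, 42), (17, 4)] -> pick v17 -> 4
v20: WRITE c=51  (c history now [(7, 41), (10, 52), (15, 42), (17, 4), (20, 51)])
v21: WRITE b=74  (b history now [(2, 65), (5, 60), (9, 40), (12, 32), (16, 45), (18, 76), (19, 43), (21, 74)])
v22: WRITE f=57  (f history now [(3, 34), (4, 38), (6, 25), (8, 16), (22, 57)])
v23: WRITE e=29  (e history now [(23, 29)])
READ a @v20: history=[(1, 29)] -> pick v1 -> 29
v24: WRITE c=58  (c history now [(7, 41), (10, 52), (15, 42), (17, 4), (20, 51), (24, 58)])

Answer: NONE
NONE
NONE
60
NONE
17
52
34
65
4
29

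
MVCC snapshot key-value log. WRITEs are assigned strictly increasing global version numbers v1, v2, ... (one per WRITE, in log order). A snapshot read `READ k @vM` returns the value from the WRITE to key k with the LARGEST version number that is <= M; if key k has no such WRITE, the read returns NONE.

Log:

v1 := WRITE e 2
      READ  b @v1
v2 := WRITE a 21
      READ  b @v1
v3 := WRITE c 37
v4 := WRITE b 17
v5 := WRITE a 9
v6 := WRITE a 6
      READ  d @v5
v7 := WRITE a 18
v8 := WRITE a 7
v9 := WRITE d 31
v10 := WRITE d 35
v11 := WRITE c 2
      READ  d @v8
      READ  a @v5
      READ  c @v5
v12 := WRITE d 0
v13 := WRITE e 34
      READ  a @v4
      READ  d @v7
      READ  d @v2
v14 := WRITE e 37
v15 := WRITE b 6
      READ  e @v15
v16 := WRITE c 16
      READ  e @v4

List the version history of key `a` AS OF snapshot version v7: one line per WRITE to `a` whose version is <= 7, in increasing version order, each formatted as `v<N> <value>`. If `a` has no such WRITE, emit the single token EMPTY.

Scan writes for key=a with version <= 7:
  v1 WRITE e 2 -> skip
  v2 WRITE a 21 -> keep
  v3 WRITE c 37 -> skip
  v4 WRITE b 17 -> skip
  v5 WRITE a 9 -> keep
  v6 WRITE a 6 -> keep
  v7 WRITE a 18 -> keep
  v8 WRITE a 7 -> drop (> snap)
  v9 WRITE d 31 -> skip
  v10 WRITE d 35 -> skip
  v11 WRITE c 2 -> skip
  v12 WRITE d 0 -> skip
  v13 WRITE e 34 -> skip
  v14 WRITE e 37 -> skip
  v15 WRITE b 6 -> skip
  v16 WRITE c 16 -> skip
Collected: [(2, 21), (5, 9), (6, 6), (7, 18)]

Answer: v2 21
v5 9
v6 6
v7 18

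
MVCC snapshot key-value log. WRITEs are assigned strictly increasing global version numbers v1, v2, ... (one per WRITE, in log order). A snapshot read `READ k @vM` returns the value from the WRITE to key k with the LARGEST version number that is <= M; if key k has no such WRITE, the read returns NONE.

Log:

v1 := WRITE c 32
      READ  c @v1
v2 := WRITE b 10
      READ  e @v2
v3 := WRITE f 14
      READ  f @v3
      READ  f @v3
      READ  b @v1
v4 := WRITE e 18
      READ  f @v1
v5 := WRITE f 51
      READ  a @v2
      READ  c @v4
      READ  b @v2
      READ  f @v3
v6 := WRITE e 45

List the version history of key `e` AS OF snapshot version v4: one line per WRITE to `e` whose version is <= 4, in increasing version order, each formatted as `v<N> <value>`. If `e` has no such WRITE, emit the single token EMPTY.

Scan writes for key=e with version <= 4:
  v1 WRITE c 32 -> skip
  v2 WRITE b 10 -> skip
  v3 WRITE f 14 -> skip
  v4 WRITE e 18 -> keep
  v5 WRITE f 51 -> skip
  v6 WRITE e 45 -> drop (> snap)
Collected: [(4, 18)]

Answer: v4 18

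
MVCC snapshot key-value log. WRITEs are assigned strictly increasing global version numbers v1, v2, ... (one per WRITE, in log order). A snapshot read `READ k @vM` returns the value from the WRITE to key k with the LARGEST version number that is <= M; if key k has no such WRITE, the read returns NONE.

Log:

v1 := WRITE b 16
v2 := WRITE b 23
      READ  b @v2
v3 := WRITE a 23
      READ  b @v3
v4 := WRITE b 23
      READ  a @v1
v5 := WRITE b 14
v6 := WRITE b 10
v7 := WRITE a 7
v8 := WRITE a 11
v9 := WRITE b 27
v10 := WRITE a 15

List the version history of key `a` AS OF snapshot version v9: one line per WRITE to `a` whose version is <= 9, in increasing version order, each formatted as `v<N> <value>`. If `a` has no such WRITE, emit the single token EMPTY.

Scan writes for key=a with version <= 9:
  v1 WRITE b 16 -> skip
  v2 WRITE b 23 -> skip
  v3 WRITE a 23 -> keep
  v4 WRITE b 23 -> skip
  v5 WRITE b 14 -> skip
  v6 WRITE b 10 -> skip
  v7 WRITE a 7 -> keep
  v8 WRITE a 11 -> keep
  v9 WRITE b 27 -> skip
  v10 WRITE a 15 -> drop (> snap)
Collected: [(3, 23), (7, 7), (8, 11)]

Answer: v3 23
v7 7
v8 11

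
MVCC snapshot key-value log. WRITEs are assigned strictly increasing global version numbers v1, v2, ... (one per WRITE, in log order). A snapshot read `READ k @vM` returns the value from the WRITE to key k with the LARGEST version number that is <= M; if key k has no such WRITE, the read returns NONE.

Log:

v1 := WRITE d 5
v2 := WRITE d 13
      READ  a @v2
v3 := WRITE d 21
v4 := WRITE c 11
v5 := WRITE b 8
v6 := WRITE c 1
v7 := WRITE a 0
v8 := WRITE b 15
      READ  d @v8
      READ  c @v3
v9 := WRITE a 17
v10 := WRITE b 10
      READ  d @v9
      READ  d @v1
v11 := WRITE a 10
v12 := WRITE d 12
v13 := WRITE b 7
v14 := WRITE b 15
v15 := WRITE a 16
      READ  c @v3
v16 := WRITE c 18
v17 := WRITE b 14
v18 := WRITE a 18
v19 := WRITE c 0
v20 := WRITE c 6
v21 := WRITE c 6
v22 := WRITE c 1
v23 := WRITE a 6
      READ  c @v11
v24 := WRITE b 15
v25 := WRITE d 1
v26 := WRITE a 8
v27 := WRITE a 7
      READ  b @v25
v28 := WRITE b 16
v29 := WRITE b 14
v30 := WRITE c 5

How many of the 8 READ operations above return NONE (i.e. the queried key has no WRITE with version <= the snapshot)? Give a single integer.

v1: WRITE d=5  (d history now [(1, 5)])
v2: WRITE d=13  (d history now [(1, 5), (2, 13)])
READ a @v2: history=[] -> no version <= 2 -> NONE
v3: WRITE d=21  (d history now [(1, 5), (2, 13), (3, 21)])
v4: WRITE c=11  (c history now [(4, 11)])
v5: WRITE b=8  (b history now [(5, 8)])
v6: WRITE c=1  (c history now [(4, 11), (6, 1)])
v7: WRITE a=0  (a history now [(7, 0)])
v8: WRITE b=15  (b history now [(5, 8), (8, 15)])
READ d @v8: history=[(1, 5), (2, 13), (3, 21)] -> pick v3 -> 21
READ c @v3: history=[(4, 11), (6, 1)] -> no version <= 3 -> NONE
v9: WRITE a=17  (a history now [(7, 0), (9, 17)])
v10: WRITE b=10  (b history now [(5, 8), (8, 15), (10, 10)])
READ d @v9: history=[(1, 5), (2, 13), (3, 21)] -> pick v3 -> 21
READ d @v1: history=[(1, 5), (2, 13), (3, 21)] -> pick v1 -> 5
v11: WRITE a=10  (a history now [(7, 0), (9, 17), (11, 10)])
v12: WRITE d=12  (d history now [(1, 5), (2, 13), (3, 21), (12, 12)])
v13: WRITE b=7  (b history now [(5, 8), (8, 15), (10, 10), (13, 7)])
v14: WRITE b=15  (b history now [(5, 8), (8, 15), (10, 10), (13, 7), (14, 15)])
v15: WRITE a=16  (a history now [(7, 0), (9, 17), (11, 10), (15, 16)])
READ c @v3: history=[(4, 11), (6, 1)] -> no version <= 3 -> NONE
v16: WRITE c=18  (c history now [(4, 11), (6, 1), (16, 18)])
v17: WRITE b=14  (b history now [(5, 8), (8, 15), (10, 10), (13, 7), (14, 15), (17, 14)])
v18: WRITE a=18  (a history now [(7, 0), (9, 17), (11, 10), (15, 16), (18, 18)])
v19: WRITE c=0  (c history now [(4, 11), (6, 1), (16, 18), (19, 0)])
v20: WRITE c=6  (c history now [(4, 11), (6, 1), (16, 18), (19, 0), (20, 6)])
v21: WRITE c=6  (c history now [(4, 11), (6, 1), (16, 18), (19, 0), (20, 6), (21, 6)])
v22: WRITE c=1  (c history now [(4, 11), (6, 1), (16, 18), (19, 0), (20, 6), (21, 6), (22, 1)])
v23: WRITE a=6  (a history now [(7, 0), (9, 17), (11, 10), (15, 16), (18, 18), (23, 6)])
READ c @v11: history=[(4, 11), (6, 1), (16, 18), (19, 0), (20, 6), (21, 6), (22, 1)] -> pick v6 -> 1
v24: WRITE b=15  (b history now [(5, 8), (8, 15), (10, 10), (13, 7), (14, 15), (17, 14), (24, 15)])
v25: WRITE d=1  (d history now [(1, 5), (2, 13), (3, 21), (12, 12), (25, 1)])
v26: WRITE a=8  (a history now [(7, 0), (9, 17), (11, 10), (15, 16), (18, 18), (23, 6), (26, 8)])
v27: WRITE a=7  (a history now [(7, 0), (9, 17), (11, 10), (15, 16), (18, 18), (23, 6), (26, 8), (27, 7)])
READ b @v25: history=[(5, 8), (8, 15), (10, 10), (13, 7), (14, 15), (17, 14), (24, 15)] -> pick v24 -> 15
v28: WRITE b=16  (b history now [(5, 8), (8, 15), (10, 10), (13, 7), (14, 15), (17, 14), (24, 15), (28, 16)])
v29: WRITE b=14  (b history now [(5, 8), (8, 15), (10, 10), (13, 7), (14, 15), (17, 14), (24, 15), (28, 16), (29, 14)])
v30: WRITE c=5  (c history now [(4, 11), (6, 1), (16, 18), (19, 0), (20, 6), (21, 6), (22, 1), (30, 5)])
Read results in order: ['NONE', '21', 'NONE', '21', '5', 'NONE', '1', '15']
NONE count = 3

Answer: 3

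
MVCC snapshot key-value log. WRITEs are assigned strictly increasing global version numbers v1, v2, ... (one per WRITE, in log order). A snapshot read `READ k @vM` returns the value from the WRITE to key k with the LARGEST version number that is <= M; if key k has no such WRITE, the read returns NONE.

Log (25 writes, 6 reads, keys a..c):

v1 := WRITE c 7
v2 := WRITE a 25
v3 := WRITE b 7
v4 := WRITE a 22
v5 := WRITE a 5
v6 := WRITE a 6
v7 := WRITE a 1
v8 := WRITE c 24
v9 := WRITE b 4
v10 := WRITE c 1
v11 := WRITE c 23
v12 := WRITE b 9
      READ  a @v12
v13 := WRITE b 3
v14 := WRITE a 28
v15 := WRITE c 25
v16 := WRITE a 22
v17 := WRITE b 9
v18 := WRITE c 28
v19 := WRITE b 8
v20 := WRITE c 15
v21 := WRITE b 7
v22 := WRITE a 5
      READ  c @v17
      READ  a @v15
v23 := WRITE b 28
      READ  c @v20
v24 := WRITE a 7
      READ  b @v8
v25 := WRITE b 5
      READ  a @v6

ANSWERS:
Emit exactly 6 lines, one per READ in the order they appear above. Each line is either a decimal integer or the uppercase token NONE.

v1: WRITE c=7  (c history now [(1, 7)])
v2: WRITE a=25  (a history now [(2, 25)])
v3: WRITE b=7  (b history now [(3, 7)])
v4: WRITE a=22  (a history now [(2, 25), (4, 22)])
v5: WRITE a=5  (a history now [(2, 25), (4, 22), (5, 5)])
v6: WRITE a=6  (a history now [(2, 25), (4, 22), (5, 5), (6, 6)])
v7: WRITE a=1  (a history now [(2, 25), (4, 22), (5, 5), (6, 6), (7, 1)])
v8: WRITE c=24  (c history now [(1, 7), (8, 24)])
v9: WRITE b=4  (b history now [(3, 7), (9, 4)])
v10: WRITE c=1  (c history now [(1, 7), (8, 24), (10, 1)])
v11: WRITE c=23  (c history now [(1, 7), (8, 24), (10, 1), (11, 23)])
v12: WRITE b=9  (b history now [(3, 7), (9, 4), (12, 9)])
READ a @v12: history=[(2, 25), (4, 22), (5, 5), (6, 6), (7, 1)] -> pick v7 -> 1
v13: WRITE b=3  (b history now [(3, 7), (9, 4), (12, 9), (13, 3)])
v14: WRITE a=28  (a history now [(2, 25), (4, 22), (5, 5), (6, 6), (7, 1), (14, 28)])
v15: WRITE c=25  (c history now [(1, 7), (8, 24), (10, 1), (11, 23), (15, 25)])
v16: WRITE a=22  (a history now [(2, 25), (4, 22), (5, 5), (6, 6), (7, 1), (14, 28), (16, 22)])
v17: WRITE b=9  (b history now [(3, 7), (9, 4), (12, 9), (13, 3), (17, 9)])
v18: WRITE c=28  (c history now [(1, 7), (8, 24), (10, 1), (11, 23), (15, 25), (18, 28)])
v19: WRITE b=8  (b history now [(3, 7), (9, 4), (12, 9), (13, 3), (17, 9), (19, 8)])
v20: WRITE c=15  (c history now [(1, 7), (8, 24), (10, 1), (11, 23), (15, 25), (18, 28), (20, 15)])
v21: WRITE b=7  (b history now [(3, 7), (9, 4), (12, 9), (13, 3), (17, 9), (19, 8), (21, 7)])
v22: WRITE a=5  (a history now [(2, 25), (4, 22), (5, 5), (6, 6), (7, 1), (14, 28), (16, 22), (22, 5)])
READ c @v17: history=[(1, 7), (8, 24), (10, 1), (11, 23), (15, 25), (18, 28), (20, 15)] -> pick v15 -> 25
READ a @v15: history=[(2, 25), (4, 22), (5, 5), (6, 6), (7, 1), (14, 28), (16, 22), (22, 5)] -> pick v14 -> 28
v23: WRITE b=28  (b history now [(3, 7), (9, 4), (12, 9), (13, 3), (17, 9), (19, 8), (21, 7), (23, 28)])
READ c @v20: history=[(1, 7), (8, 24), (10, 1), (11, 23), (15, 25), (18, 28), (20, 15)] -> pick v20 -> 15
v24: WRITE a=7  (a history now [(2, 25), (4, 22), (5, 5), (6, 6), (7, 1), (14, 28), (16, 22), (22, 5), (24, 7)])
READ b @v8: history=[(3, 7), (9, 4), (12, 9), (13, 3), (17, 9), (19, 8), (21, 7), (23, 28)] -> pick v3 -> 7
v25: WRITE b=5  (b history now [(3, 7), (9, 4), (12, 9), (13, 3), (17, 9), (19, 8), (21, 7), (23, 28), (25, 5)])
READ a @v6: history=[(2, 25), (4, 22), (5, 5), (6, 6), (7, 1), (14, 28), (16, 22), (22, 5), (24, 7)] -> pick v6 -> 6

Answer: 1
25
28
15
7
6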